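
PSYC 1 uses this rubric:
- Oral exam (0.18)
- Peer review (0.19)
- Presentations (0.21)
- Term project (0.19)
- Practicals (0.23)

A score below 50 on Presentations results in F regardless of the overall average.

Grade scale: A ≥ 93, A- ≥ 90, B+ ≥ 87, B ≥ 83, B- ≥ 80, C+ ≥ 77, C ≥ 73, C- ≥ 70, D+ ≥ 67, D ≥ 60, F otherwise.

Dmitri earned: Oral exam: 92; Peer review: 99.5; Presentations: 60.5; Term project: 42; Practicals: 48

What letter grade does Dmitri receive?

D+

Presentations score 60.5 ≥ 50: minimum met.
Weighted total:
  Oral exam 92 × 0.18 = 16.56
  Peer review 99.5 × 0.19 = 18.905
  Presentations 60.5 × 0.21 = 12.705
  Term project 42 × 0.19 = 7.98
  Practicals 48 × 0.23 = 11.04
Sum = 67.19
67.19 is ≥ 67 and < 70 → D+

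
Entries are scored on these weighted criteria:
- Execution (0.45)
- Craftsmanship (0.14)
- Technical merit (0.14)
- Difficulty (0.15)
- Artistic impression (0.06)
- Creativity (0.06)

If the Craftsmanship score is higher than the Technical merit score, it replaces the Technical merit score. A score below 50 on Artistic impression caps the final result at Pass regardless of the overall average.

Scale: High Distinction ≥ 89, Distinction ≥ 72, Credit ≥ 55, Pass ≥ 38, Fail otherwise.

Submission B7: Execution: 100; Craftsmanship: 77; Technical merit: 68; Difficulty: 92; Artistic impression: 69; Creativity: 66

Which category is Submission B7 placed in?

Craftsmanship (77) > Technical merit (68), so Technical merit counts as 77.
Artistic impression score 69 ≥ 50: minimum met.
Weighted total:
  Execution 100 × 0.45 = 45
  Craftsmanship 77 × 0.14 = 10.78
  Technical merit 77 × 0.14 = 10.78
  Difficulty 92 × 0.15 = 13.8
  Artistic impression 69 × 0.06 = 4.14
  Creativity 66 × 0.06 = 3.96
Sum = 88.46
88.46 is ≥ 72 and < 89 → Distinction

Distinction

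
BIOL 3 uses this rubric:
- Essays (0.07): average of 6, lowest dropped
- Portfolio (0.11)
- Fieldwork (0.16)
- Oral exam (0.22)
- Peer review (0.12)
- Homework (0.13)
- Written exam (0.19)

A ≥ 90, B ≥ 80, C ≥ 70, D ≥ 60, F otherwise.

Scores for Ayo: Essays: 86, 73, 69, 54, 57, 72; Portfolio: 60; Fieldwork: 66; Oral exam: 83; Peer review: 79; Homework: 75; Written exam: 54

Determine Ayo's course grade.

Essays: drop 54 → average of remaining 5 = 357/5 = 71.4
Weighted total:
  Essays 71.4 × 0.07 = 4.998
  Portfolio 60 × 0.11 = 6.6
  Fieldwork 66 × 0.16 = 10.56
  Oral exam 83 × 0.22 = 18.26
  Peer review 79 × 0.12 = 9.48
  Homework 75 × 0.13 = 9.75
  Written exam 54 × 0.19 = 10.26
Sum = 69.908
69.908 is ≥ 60 and < 70 → D

D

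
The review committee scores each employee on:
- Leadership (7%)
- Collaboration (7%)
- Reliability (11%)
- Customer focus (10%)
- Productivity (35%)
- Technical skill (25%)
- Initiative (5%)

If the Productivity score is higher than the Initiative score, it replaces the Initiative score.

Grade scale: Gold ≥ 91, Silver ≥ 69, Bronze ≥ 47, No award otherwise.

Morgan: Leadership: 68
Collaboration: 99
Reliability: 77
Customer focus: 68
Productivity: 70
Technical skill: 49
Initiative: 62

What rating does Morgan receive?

Productivity (70) > Initiative (62), so Initiative counts as 70.
Weighted total:
  Leadership 68 × 0.07 = 4.76
  Collaboration 99 × 0.07 = 6.93
  Reliability 77 × 0.11 = 8.47
  Customer focus 68 × 0.1 = 6.8
  Productivity 70 × 0.35 = 24.5
  Technical skill 49 × 0.25 = 12.25
  Initiative 70 × 0.05 = 3.5
Sum = 67.21
67.21 is ≥ 47 and < 69 → Bronze

Bronze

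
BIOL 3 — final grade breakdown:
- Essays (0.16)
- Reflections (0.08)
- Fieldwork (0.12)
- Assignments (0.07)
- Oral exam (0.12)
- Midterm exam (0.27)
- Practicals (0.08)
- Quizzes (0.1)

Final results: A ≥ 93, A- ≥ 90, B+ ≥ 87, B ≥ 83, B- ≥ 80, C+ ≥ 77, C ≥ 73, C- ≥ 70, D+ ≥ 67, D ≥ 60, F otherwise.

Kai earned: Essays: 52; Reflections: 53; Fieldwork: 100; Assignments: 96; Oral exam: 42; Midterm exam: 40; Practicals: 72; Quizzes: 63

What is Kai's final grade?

Weighted total:
  Essays 52 × 0.16 = 8.32
  Reflections 53 × 0.08 = 4.24
  Fieldwork 100 × 0.12 = 12
  Assignments 96 × 0.07 = 6.72
  Oral exam 42 × 0.12 = 5.04
  Midterm exam 40 × 0.27 = 10.8
  Practicals 72 × 0.08 = 5.76
  Quizzes 63 × 0.1 = 6.3
Sum = 59.18
59.18 < 60 → F

F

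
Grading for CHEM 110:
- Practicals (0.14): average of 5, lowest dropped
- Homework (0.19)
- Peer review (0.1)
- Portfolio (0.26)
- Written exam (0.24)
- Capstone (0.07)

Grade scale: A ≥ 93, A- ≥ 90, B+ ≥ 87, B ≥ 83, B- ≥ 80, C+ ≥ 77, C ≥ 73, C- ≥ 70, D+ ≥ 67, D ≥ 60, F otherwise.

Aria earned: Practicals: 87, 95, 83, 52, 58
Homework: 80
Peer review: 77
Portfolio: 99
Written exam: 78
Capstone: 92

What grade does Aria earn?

B

Practicals: drop 52 → average of remaining 4 = 323/4 = 80.75
Weighted total:
  Practicals 80.75 × 0.14 = 11.305
  Homework 80 × 0.19 = 15.2
  Peer review 77 × 0.1 = 7.7
  Portfolio 99 × 0.26 = 25.74
  Written exam 78 × 0.24 = 18.72
  Capstone 92 × 0.07 = 6.44
Sum = 85.105
85.105 is ≥ 83 and < 87 → B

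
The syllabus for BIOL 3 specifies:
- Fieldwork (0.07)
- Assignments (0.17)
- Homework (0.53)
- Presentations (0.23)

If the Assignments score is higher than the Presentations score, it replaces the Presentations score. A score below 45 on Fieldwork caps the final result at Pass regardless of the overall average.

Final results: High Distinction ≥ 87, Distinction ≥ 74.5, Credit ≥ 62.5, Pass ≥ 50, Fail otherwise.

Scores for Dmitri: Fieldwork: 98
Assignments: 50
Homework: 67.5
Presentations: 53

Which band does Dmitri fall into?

Assignments (50) ≤ Presentations (53), so Presentations stays at 53.
Fieldwork score 98 ≥ 45: minimum met.
Weighted total:
  Fieldwork 98 × 0.07 = 6.86
  Assignments 50 × 0.17 = 8.5
  Homework 67.5 × 0.53 = 35.775
  Presentations 53 × 0.23 = 12.19
Sum = 63.325
63.325 is ≥ 62.5 and < 74.5 → Credit

Credit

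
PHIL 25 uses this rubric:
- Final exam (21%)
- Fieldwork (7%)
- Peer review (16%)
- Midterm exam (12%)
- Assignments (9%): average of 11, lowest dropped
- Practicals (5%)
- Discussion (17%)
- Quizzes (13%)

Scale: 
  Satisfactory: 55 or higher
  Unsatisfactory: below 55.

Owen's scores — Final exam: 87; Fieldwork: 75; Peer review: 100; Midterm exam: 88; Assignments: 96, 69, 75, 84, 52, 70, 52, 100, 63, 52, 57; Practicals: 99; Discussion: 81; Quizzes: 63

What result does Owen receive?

Satisfactory

Assignments: drop 52 → average of remaining 10 = 718/10 = 71.8
Weighted total:
  Final exam 87 × 0.21 = 18.27
  Fieldwork 75 × 0.07 = 5.25
  Peer review 100 × 0.16 = 16
  Midterm exam 88 × 0.12 = 10.56
  Assignments 71.8 × 0.09 = 6.462
  Practicals 99 × 0.05 = 4.95
  Discussion 81 × 0.17 = 13.77
  Quizzes 63 × 0.13 = 8.19
Sum = 83.452
83.452 ≥ 55 → Satisfactory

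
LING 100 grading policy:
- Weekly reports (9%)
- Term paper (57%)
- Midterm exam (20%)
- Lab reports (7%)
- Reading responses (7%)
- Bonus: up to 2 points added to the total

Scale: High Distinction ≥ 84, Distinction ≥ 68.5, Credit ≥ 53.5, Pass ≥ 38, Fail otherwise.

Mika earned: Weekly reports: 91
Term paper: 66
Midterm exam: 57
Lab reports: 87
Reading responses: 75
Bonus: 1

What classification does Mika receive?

Weighted total:
  Weekly reports 91 × 0.09 = 8.19
  Term paper 66 × 0.57 = 37.62
  Midterm exam 57 × 0.2 = 11.4
  Lab reports 87 × 0.07 = 6.09
  Reading responses 75 × 0.07 = 5.25
Sum = 68.55
Bonus: 68.55 + 1 = 69.55
69.55 is ≥ 68.5 and < 84 → Distinction

Distinction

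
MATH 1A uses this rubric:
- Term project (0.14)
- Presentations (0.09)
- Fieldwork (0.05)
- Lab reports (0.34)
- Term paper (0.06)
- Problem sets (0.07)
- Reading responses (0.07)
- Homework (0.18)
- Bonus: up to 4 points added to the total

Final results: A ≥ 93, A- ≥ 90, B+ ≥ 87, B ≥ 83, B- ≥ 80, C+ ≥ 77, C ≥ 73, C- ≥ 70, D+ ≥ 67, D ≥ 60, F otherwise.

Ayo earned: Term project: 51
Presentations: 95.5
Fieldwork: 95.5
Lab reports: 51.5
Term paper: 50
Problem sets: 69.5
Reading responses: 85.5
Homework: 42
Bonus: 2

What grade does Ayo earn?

D

Weighted total:
  Term project 51 × 0.14 = 7.14
  Presentations 95.5 × 0.09 = 8.595
  Fieldwork 95.5 × 0.05 = 4.775
  Lab reports 51.5 × 0.34 = 17.51
  Term paper 50 × 0.06 = 3
  Problem sets 69.5 × 0.07 = 4.865
  Reading responses 85.5 × 0.07 = 5.985
  Homework 42 × 0.18 = 7.56
Sum = 59.43
Bonus: 59.43 + 2 = 61.43
61.43 is ≥ 60 and < 67 → D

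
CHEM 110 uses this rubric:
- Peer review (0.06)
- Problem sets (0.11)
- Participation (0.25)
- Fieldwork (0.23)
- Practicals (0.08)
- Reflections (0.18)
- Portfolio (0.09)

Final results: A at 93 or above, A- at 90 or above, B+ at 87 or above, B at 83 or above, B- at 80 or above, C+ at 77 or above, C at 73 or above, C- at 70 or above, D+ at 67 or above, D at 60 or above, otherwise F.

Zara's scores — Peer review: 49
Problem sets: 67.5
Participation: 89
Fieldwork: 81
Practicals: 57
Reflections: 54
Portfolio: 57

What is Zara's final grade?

C-

Weighted total:
  Peer review 49 × 0.06 = 2.94
  Problem sets 67.5 × 0.11 = 7.425
  Participation 89 × 0.25 = 22.25
  Fieldwork 81 × 0.23 = 18.63
  Practicals 57 × 0.08 = 4.56
  Reflections 54 × 0.18 = 9.72
  Portfolio 57 × 0.09 = 5.13
Sum = 70.655
70.655 is ≥ 70 and < 73 → C-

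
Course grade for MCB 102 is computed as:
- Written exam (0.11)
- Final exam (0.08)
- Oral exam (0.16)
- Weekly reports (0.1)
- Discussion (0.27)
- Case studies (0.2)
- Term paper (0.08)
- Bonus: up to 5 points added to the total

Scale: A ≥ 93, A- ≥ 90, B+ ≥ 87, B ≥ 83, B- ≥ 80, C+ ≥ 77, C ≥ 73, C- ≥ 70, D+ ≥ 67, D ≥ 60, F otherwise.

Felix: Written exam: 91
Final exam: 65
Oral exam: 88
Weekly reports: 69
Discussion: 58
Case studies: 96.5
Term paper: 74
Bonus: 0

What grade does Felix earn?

C+

Weighted total:
  Written exam 91 × 0.11 = 10.01
  Final exam 65 × 0.08 = 5.2
  Oral exam 88 × 0.16 = 14.08
  Weekly reports 69 × 0.1 = 6.9
  Discussion 58 × 0.27 = 15.66
  Case studies 96.5 × 0.2 = 19.3
  Term paper 74 × 0.08 = 5.92
Sum = 77.07
Bonus: 77.07 + 0 = 77.07
77.07 is ≥ 77 and < 80 → C+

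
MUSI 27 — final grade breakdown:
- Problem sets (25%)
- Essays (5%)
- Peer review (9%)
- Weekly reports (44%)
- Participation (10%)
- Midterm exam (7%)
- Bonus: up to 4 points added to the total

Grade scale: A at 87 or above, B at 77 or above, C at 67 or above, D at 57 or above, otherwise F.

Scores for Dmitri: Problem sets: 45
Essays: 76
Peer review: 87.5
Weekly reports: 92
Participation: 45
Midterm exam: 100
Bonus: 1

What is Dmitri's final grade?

Weighted total:
  Problem sets 45 × 0.25 = 11.25
  Essays 76 × 0.05 = 3.8
  Peer review 87.5 × 0.09 = 7.875
  Weekly reports 92 × 0.44 = 40.48
  Participation 45 × 0.1 = 4.5
  Midterm exam 100 × 0.07 = 7
Sum = 74.905
Bonus: 74.905 + 1 = 75.905
75.905 is ≥ 67 and < 77 → C

C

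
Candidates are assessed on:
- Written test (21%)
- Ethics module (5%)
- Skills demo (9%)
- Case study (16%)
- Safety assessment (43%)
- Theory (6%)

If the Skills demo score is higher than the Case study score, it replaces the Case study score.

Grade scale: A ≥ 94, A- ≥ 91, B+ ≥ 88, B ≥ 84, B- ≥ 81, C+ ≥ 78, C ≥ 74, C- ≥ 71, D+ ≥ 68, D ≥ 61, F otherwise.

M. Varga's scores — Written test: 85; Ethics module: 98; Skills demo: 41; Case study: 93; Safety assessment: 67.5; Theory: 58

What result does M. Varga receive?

Skills demo (41) ≤ Case study (93), so Case study stays at 93.
Weighted total:
  Written test 85 × 0.21 = 17.85
  Ethics module 98 × 0.05 = 4.9
  Skills demo 41 × 0.09 = 3.69
  Case study 93 × 0.16 = 14.88
  Safety assessment 67.5 × 0.43 = 29.025
  Theory 58 × 0.06 = 3.48
Sum = 73.825
73.825 is ≥ 71 and < 74 → C-

C-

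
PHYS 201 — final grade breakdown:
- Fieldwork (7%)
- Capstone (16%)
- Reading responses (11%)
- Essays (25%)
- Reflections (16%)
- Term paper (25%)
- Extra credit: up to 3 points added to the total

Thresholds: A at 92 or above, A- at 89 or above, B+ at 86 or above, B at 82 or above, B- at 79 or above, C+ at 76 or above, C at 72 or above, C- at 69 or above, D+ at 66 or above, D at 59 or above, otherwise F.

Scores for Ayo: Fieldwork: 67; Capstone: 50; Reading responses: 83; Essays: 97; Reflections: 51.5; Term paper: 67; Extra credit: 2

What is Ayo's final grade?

C

Weighted total:
  Fieldwork 67 × 0.07 = 4.69
  Capstone 50 × 0.16 = 8
  Reading responses 83 × 0.11 = 9.13
  Essays 97 × 0.25 = 24.25
  Reflections 51.5 × 0.16 = 8.24
  Term paper 67 × 0.25 = 16.75
Sum = 71.06
Extra credit: 71.06 + 2 = 73.06
73.06 is ≥ 72 and < 76 → C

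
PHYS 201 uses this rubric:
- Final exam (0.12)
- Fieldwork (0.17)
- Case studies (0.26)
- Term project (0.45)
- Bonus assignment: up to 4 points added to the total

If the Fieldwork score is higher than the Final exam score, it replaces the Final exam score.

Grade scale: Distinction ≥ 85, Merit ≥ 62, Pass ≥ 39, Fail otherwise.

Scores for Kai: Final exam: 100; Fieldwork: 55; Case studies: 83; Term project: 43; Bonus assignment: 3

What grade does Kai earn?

Fieldwork (55) ≤ Final exam (100), so Final exam stays at 100.
Weighted total:
  Final exam 100 × 0.12 = 12
  Fieldwork 55 × 0.17 = 9.35
  Case studies 83 × 0.26 = 21.58
  Term project 43 × 0.45 = 19.35
Sum = 62.28
Bonus assignment: 62.28 + 3 = 65.28
65.28 is ≥ 62 and < 85 → Merit

Merit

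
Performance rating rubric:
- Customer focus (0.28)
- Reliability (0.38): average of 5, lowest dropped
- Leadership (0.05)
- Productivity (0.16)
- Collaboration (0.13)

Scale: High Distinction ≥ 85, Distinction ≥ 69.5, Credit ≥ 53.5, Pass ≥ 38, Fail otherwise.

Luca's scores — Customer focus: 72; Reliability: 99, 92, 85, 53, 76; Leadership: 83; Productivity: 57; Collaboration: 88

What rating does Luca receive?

Distinction

Reliability: drop 53 → average of remaining 4 = 352/4 = 88
Weighted total:
  Customer focus 72 × 0.28 = 20.16
  Reliability 88 × 0.38 = 33.44
  Leadership 83 × 0.05 = 4.15
  Productivity 57 × 0.16 = 9.12
  Collaboration 88 × 0.13 = 11.44
Sum = 78.31
78.31 is ≥ 69.5 and < 85 → Distinction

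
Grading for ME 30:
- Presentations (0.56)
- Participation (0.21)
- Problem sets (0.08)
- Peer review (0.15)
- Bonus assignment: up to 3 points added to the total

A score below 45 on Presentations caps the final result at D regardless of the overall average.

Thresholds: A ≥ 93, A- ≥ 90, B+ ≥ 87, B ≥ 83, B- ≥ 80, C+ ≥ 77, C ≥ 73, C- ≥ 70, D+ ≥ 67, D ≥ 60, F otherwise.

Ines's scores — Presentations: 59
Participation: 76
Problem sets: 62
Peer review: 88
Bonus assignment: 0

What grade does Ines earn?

D+

Presentations score 59 ≥ 45: minimum met.
Weighted total:
  Presentations 59 × 0.56 = 33.04
  Participation 76 × 0.21 = 15.96
  Problem sets 62 × 0.08 = 4.96
  Peer review 88 × 0.15 = 13.2
Sum = 67.16
Bonus assignment: 67.16 + 0 = 67.16
67.16 is ≥ 67 and < 70 → D+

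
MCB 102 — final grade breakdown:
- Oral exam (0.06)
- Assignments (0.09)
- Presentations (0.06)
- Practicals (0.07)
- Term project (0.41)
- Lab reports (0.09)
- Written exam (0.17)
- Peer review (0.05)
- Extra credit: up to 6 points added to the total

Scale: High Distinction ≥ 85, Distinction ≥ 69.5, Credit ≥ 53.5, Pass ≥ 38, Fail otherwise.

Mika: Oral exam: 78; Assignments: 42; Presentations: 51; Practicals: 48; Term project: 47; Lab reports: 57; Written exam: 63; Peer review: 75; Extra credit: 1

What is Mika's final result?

Weighted total:
  Oral exam 78 × 0.06 = 4.68
  Assignments 42 × 0.09 = 3.78
  Presentations 51 × 0.06 = 3.06
  Practicals 48 × 0.07 = 3.36
  Term project 47 × 0.41 = 19.27
  Lab reports 57 × 0.09 = 5.13
  Written exam 63 × 0.17 = 10.71
  Peer review 75 × 0.05 = 3.75
Sum = 53.74
Extra credit: 53.74 + 1 = 54.74
54.74 is ≥ 53.5 and < 69.5 → Credit

Credit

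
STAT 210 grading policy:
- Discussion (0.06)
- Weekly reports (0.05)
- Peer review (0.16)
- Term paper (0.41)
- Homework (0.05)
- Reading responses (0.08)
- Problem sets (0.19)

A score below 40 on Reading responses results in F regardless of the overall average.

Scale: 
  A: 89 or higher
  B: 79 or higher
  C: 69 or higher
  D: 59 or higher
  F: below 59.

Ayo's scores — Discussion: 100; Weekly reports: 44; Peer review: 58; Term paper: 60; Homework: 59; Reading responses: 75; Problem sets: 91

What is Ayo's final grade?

D

Reading responses score 75 ≥ 40: minimum met.
Weighted total:
  Discussion 100 × 0.06 = 6
  Weekly reports 44 × 0.05 = 2.2
  Peer review 58 × 0.16 = 9.28
  Term paper 60 × 0.41 = 24.6
  Homework 59 × 0.05 = 2.95
  Reading responses 75 × 0.08 = 6
  Problem sets 91 × 0.19 = 17.29
Sum = 68.32
68.32 is ≥ 59 and < 69 → D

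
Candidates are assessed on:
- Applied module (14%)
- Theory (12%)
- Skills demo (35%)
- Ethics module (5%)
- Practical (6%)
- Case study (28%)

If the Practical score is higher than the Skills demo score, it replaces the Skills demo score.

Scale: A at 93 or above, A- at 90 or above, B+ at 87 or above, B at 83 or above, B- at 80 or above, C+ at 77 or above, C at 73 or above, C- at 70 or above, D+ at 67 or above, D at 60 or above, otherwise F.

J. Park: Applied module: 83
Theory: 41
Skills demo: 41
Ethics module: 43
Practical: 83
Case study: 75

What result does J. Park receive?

C

Practical (83) > Skills demo (41), so Skills demo counts as 83.
Weighted total:
  Applied module 83 × 0.14 = 11.62
  Theory 41 × 0.12 = 4.92
  Skills demo 83 × 0.35 = 29.05
  Ethics module 43 × 0.05 = 2.15
  Practical 83 × 0.06 = 4.98
  Case study 75 × 0.28 = 21
Sum = 73.72
73.72 is ≥ 73 and < 77 → C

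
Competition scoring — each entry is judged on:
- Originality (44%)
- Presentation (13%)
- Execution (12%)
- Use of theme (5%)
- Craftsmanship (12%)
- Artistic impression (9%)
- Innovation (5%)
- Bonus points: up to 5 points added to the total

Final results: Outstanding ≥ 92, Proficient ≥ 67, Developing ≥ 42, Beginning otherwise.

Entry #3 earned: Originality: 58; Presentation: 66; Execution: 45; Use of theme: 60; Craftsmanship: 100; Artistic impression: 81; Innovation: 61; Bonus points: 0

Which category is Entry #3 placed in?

Weighted total:
  Originality 58 × 0.44 = 25.52
  Presentation 66 × 0.13 = 8.58
  Execution 45 × 0.12 = 5.4
  Use of theme 60 × 0.05 = 3
  Craftsmanship 100 × 0.12 = 12
  Artistic impression 81 × 0.09 = 7.29
  Innovation 61 × 0.05 = 3.05
Sum = 64.84
Bonus points: 64.84 + 0 = 64.84
64.84 is ≥ 42 and < 67 → Developing

Developing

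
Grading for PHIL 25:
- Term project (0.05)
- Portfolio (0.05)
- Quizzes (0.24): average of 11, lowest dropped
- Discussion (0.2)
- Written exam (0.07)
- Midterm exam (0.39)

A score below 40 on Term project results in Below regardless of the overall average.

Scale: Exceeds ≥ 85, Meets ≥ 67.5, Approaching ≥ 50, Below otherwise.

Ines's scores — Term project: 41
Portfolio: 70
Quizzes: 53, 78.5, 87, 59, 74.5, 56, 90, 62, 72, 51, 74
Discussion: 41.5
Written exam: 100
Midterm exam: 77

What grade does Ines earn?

Meets

Quizzes: drop 51 → average of remaining 10 = 706/10 = 70.6
Term project score 41 ≥ 40: minimum met.
Weighted total:
  Term project 41 × 0.05 = 2.05
  Portfolio 70 × 0.05 = 3.5
  Quizzes 70.6 × 0.24 = 16.944
  Discussion 41.5 × 0.2 = 8.3
  Written exam 100 × 0.07 = 7
  Midterm exam 77 × 0.39 = 30.03
Sum = 67.824
67.824 is ≥ 67.5 and < 85 → Meets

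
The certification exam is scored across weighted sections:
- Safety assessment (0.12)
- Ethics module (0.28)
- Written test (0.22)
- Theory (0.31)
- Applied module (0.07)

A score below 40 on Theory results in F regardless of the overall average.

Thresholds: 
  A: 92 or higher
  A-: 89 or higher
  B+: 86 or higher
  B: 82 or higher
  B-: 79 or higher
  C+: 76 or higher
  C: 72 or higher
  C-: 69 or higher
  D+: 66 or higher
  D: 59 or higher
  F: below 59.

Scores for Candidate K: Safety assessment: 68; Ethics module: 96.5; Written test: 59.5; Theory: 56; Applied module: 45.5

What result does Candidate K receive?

D+

Theory score 56 ≥ 40: minimum met.
Weighted total:
  Safety assessment 68 × 0.12 = 8.16
  Ethics module 96.5 × 0.28 = 27.02
  Written test 59.5 × 0.22 = 13.09
  Theory 56 × 0.31 = 17.36
  Applied module 45.5 × 0.07 = 3.185
Sum = 68.815
68.815 is ≥ 66 and < 69 → D+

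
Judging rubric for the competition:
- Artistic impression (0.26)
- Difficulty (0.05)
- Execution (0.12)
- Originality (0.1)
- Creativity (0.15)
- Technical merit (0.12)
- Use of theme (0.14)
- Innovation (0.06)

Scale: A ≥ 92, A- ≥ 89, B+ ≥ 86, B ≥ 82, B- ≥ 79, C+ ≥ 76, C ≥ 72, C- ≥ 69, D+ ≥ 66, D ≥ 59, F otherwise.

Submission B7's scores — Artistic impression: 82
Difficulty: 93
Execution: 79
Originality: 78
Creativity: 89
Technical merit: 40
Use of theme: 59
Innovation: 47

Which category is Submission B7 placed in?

C

Weighted total:
  Artistic impression 82 × 0.26 = 21.32
  Difficulty 93 × 0.05 = 4.65
  Execution 79 × 0.12 = 9.48
  Originality 78 × 0.1 = 7.8
  Creativity 89 × 0.15 = 13.35
  Technical merit 40 × 0.12 = 4.8
  Use of theme 59 × 0.14 = 8.26
  Innovation 47 × 0.06 = 2.82
Sum = 72.48
72.48 is ≥ 72 and < 76 → C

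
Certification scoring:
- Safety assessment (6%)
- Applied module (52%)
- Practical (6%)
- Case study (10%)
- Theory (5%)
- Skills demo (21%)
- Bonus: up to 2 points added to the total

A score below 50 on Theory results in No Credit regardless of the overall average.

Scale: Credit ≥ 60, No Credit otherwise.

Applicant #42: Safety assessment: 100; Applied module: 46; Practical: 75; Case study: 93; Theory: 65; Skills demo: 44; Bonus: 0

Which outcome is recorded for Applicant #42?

No Credit

Theory score 65 ≥ 50: minimum met.
Weighted total:
  Safety assessment 100 × 0.06 = 6
  Applied module 46 × 0.52 = 23.92
  Practical 75 × 0.06 = 4.5
  Case study 93 × 0.1 = 9.3
  Theory 65 × 0.05 = 3.25
  Skills demo 44 × 0.21 = 9.24
Sum = 56.21
Bonus: 56.21 + 0 = 56.21
56.21 < 60 → No Credit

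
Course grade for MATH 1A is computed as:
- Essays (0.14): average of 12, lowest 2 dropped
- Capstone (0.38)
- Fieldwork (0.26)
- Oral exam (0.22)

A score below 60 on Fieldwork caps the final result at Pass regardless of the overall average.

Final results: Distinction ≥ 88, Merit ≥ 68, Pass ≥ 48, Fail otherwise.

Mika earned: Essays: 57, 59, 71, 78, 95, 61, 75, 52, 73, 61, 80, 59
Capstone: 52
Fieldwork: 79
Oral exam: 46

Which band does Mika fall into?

Pass

Essays: drop 52, 57 → average of remaining 10 = 712/10 = 71.2
Fieldwork score 79 ≥ 60: minimum met.
Weighted total:
  Essays 71.2 × 0.14 = 9.968
  Capstone 52 × 0.38 = 19.76
  Fieldwork 79 × 0.26 = 20.54
  Oral exam 46 × 0.22 = 10.12
Sum = 60.388
60.388 is ≥ 48 and < 68 → Pass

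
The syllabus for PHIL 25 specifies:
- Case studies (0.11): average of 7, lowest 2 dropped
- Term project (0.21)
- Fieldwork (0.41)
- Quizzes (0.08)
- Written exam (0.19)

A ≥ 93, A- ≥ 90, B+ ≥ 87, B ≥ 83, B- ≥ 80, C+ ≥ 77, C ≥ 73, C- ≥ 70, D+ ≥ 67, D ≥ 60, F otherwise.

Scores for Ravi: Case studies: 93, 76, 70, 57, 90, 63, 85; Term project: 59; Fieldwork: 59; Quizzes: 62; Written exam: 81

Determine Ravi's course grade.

D

Case studies: drop 57, 63 → average of remaining 5 = 414/5 = 82.8
Weighted total:
  Case studies 82.8 × 0.11 = 9.108
  Term project 59 × 0.21 = 12.39
  Fieldwork 59 × 0.41 = 24.19
  Quizzes 62 × 0.08 = 4.96
  Written exam 81 × 0.19 = 15.39
Sum = 66.038
66.038 is ≥ 60 and < 67 → D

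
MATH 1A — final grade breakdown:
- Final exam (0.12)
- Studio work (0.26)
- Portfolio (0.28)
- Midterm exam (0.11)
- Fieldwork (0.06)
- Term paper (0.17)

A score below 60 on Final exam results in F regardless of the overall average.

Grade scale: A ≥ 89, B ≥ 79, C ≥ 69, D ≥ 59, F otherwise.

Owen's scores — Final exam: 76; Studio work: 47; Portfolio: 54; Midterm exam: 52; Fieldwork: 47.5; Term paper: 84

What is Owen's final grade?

Final exam score 76 ≥ 60: minimum met.
Weighted total:
  Final exam 76 × 0.12 = 9.12
  Studio work 47 × 0.26 = 12.22
  Portfolio 54 × 0.28 = 15.12
  Midterm exam 52 × 0.11 = 5.72
  Fieldwork 47.5 × 0.06 = 2.85
  Term paper 84 × 0.17 = 14.28
Sum = 59.31
59.31 is ≥ 59 and < 69 → D

D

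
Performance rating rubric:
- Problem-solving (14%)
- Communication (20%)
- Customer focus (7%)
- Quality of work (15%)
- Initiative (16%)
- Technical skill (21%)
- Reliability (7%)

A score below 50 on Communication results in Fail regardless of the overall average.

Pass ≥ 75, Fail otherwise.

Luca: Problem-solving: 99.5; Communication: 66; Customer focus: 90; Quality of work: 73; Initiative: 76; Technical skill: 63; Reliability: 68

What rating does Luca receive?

Fail

Communication score 66 ≥ 50: minimum met.
Weighted total:
  Problem-solving 99.5 × 0.14 = 13.93
  Communication 66 × 0.2 = 13.2
  Customer focus 90 × 0.07 = 6.3
  Quality of work 73 × 0.15 = 10.95
  Initiative 76 × 0.16 = 12.16
  Technical skill 63 × 0.21 = 13.23
  Reliability 68 × 0.07 = 4.76
Sum = 74.53
74.53 < 75 → Fail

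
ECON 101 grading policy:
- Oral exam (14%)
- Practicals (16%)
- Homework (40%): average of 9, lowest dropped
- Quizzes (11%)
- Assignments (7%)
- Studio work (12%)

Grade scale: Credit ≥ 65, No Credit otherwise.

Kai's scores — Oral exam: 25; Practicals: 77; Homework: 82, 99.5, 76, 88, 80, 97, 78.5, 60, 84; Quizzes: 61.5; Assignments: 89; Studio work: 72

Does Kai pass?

Credit

Homework: drop 60 → average of remaining 8 = 685/8 = 85.625
Weighted total:
  Oral exam 25 × 0.14 = 3.5
  Practicals 77 × 0.16 = 12.32
  Homework 85.625 × 0.4 = 34.25
  Quizzes 61.5 × 0.11 = 6.765
  Assignments 89 × 0.07 = 6.23
  Studio work 72 × 0.12 = 8.64
Sum = 71.705
71.705 ≥ 65 → Credit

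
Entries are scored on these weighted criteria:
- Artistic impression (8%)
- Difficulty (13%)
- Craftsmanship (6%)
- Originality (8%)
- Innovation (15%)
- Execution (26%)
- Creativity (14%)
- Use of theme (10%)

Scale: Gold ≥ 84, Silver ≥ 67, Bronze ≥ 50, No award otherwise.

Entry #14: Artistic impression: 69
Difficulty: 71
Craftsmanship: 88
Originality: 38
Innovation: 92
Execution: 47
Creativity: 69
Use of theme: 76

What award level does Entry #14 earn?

Weighted total:
  Artistic impression 69 × 0.08 = 5.52
  Difficulty 71 × 0.13 = 9.23
  Craftsmanship 88 × 0.06 = 5.28
  Originality 38 × 0.08 = 3.04
  Innovation 92 × 0.15 = 13.8
  Execution 47 × 0.26 = 12.22
  Creativity 69 × 0.14 = 9.66
  Use of theme 76 × 0.1 = 7.6
Sum = 66.35
66.35 is ≥ 50 and < 67 → Bronze

Bronze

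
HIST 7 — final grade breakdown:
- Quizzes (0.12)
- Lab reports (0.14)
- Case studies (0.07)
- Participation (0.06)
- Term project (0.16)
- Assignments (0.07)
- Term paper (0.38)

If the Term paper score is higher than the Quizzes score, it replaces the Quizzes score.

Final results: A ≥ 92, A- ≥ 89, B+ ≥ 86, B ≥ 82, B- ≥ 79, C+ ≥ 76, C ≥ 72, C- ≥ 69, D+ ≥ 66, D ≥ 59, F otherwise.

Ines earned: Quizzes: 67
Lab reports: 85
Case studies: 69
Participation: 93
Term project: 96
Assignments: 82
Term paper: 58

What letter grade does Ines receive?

Term paper (58) ≤ Quizzes (67), so Quizzes stays at 67.
Weighted total:
  Quizzes 67 × 0.12 = 8.04
  Lab reports 85 × 0.14 = 11.9
  Case studies 69 × 0.07 = 4.83
  Participation 93 × 0.06 = 5.58
  Term project 96 × 0.16 = 15.36
  Assignments 82 × 0.07 = 5.74
  Term paper 58 × 0.38 = 22.04
Sum = 73.49
73.49 is ≥ 72 and < 76 → C

C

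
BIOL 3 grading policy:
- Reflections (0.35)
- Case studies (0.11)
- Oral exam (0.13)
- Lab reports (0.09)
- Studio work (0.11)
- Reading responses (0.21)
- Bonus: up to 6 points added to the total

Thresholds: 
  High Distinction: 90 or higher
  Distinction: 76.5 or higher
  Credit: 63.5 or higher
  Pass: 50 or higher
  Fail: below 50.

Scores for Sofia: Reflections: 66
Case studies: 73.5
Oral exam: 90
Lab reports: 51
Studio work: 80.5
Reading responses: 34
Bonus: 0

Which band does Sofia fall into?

Weighted total:
  Reflections 66 × 0.35 = 23.1
  Case studies 73.5 × 0.11 = 8.085
  Oral exam 90 × 0.13 = 11.7
  Lab reports 51 × 0.09 = 4.59
  Studio work 80.5 × 0.11 = 8.855
  Reading responses 34 × 0.21 = 7.14
Sum = 63.47
Bonus: 63.47 + 0 = 63.47
63.47 is ≥ 50 and < 63.5 → Pass

Pass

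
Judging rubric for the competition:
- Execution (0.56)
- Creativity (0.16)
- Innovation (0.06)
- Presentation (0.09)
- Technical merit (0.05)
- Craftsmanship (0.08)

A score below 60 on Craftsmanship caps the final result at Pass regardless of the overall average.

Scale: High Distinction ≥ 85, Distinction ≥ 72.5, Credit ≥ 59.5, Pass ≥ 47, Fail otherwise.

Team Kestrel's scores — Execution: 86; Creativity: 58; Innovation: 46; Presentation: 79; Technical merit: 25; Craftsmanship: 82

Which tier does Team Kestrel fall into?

Distinction

Craftsmanship score 82 ≥ 60: minimum met.
Weighted total:
  Execution 86 × 0.56 = 48.16
  Creativity 58 × 0.16 = 9.28
  Innovation 46 × 0.06 = 2.76
  Presentation 79 × 0.09 = 7.11
  Technical merit 25 × 0.05 = 1.25
  Craftsmanship 82 × 0.08 = 6.56
Sum = 75.12
75.12 is ≥ 72.5 and < 85 → Distinction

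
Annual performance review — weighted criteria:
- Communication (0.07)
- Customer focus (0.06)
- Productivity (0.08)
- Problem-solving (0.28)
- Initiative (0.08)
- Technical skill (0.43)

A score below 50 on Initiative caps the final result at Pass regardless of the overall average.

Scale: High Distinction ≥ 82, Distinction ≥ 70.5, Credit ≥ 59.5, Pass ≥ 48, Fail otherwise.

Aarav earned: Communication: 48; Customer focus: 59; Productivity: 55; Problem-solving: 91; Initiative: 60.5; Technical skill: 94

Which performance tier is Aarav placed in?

High Distinction

Initiative score 60.5 ≥ 50: minimum met.
Weighted total:
  Communication 48 × 0.07 = 3.36
  Customer focus 59 × 0.06 = 3.54
  Productivity 55 × 0.08 = 4.4
  Problem-solving 91 × 0.28 = 25.48
  Initiative 60.5 × 0.08 = 4.84
  Technical skill 94 × 0.43 = 40.42
Sum = 82.04
82.04 ≥ 82 → High Distinction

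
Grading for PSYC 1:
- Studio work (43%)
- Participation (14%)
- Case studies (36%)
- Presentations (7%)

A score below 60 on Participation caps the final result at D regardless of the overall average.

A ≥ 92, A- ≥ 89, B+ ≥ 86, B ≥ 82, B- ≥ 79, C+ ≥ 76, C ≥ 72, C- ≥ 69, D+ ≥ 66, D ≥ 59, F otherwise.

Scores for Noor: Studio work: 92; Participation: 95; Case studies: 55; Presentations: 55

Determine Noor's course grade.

Participation score 95 ≥ 60: minimum met.
Weighted total:
  Studio work 92 × 0.43 = 39.56
  Participation 95 × 0.14 = 13.3
  Case studies 55 × 0.36 = 19.8
  Presentations 55 × 0.07 = 3.85
Sum = 76.51
76.51 is ≥ 76 and < 79 → C+

C+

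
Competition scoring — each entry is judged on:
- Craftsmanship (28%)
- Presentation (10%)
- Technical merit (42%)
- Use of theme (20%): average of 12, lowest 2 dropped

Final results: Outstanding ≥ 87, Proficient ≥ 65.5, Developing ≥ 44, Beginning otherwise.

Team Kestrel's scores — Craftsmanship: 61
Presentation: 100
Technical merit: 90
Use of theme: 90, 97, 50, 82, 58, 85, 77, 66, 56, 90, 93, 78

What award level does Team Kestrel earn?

Use of theme: drop 50, 56 → average of remaining 10 = 816/10 = 81.6
Weighted total:
  Craftsmanship 61 × 0.28 = 17.08
  Presentation 100 × 0.1 = 10
  Technical merit 90 × 0.42 = 37.8
  Use of theme 81.6 × 0.2 = 16.32
Sum = 81.2
81.2 is ≥ 65.5 and < 87 → Proficient

Proficient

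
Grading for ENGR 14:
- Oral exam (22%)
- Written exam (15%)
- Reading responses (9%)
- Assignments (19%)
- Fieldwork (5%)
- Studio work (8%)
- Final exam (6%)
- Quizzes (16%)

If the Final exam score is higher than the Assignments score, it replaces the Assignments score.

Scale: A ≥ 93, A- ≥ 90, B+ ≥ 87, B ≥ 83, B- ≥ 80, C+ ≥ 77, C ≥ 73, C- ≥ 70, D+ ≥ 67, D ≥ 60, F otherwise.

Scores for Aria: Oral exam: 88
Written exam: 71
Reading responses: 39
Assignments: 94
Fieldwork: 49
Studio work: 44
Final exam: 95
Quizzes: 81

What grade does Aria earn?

Final exam (95) > Assignments (94), so Assignments counts as 95.
Weighted total:
  Oral exam 88 × 0.22 = 19.36
  Written exam 71 × 0.15 = 10.65
  Reading responses 39 × 0.09 = 3.51
  Assignments 95 × 0.19 = 18.05
  Fieldwork 49 × 0.05 = 2.45
  Studio work 44 × 0.08 = 3.52
  Final exam 95 × 0.06 = 5.7
  Quizzes 81 × 0.16 = 12.96
Sum = 76.2
76.2 is ≥ 73 and < 77 → C

C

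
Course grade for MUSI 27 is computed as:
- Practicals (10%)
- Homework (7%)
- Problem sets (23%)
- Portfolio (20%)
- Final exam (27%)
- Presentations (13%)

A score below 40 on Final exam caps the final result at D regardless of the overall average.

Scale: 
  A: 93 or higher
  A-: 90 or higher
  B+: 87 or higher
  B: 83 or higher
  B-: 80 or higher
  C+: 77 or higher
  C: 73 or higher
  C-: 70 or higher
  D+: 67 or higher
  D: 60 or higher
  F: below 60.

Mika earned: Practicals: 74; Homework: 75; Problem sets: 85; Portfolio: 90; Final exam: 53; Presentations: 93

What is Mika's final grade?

C

Final exam score 53 ≥ 40: minimum met.
Weighted total:
  Practicals 74 × 0.1 = 7.4
  Homework 75 × 0.07 = 5.25
  Problem sets 85 × 0.23 = 19.55
  Portfolio 90 × 0.2 = 18
  Final exam 53 × 0.27 = 14.31
  Presentations 93 × 0.13 = 12.09
Sum = 76.6
76.6 is ≥ 73 and < 77 → C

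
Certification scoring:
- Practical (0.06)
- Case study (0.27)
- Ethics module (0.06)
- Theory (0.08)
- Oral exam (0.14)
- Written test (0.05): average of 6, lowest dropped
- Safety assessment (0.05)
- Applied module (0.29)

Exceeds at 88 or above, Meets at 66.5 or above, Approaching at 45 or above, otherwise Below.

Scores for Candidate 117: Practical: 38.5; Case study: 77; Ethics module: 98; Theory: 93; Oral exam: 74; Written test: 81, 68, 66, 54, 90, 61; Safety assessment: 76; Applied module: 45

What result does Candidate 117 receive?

Written test: drop 54 → average of remaining 5 = 366/5 = 73.2
Weighted total:
  Practical 38.5 × 0.06 = 2.31
  Case study 77 × 0.27 = 20.79
  Ethics module 98 × 0.06 = 5.88
  Theory 93 × 0.08 = 7.44
  Oral exam 74 × 0.14 = 10.36
  Written test 73.2 × 0.05 = 3.66
  Safety assessment 76 × 0.05 = 3.8
  Applied module 45 × 0.29 = 13.05
Sum = 67.29
67.29 is ≥ 66.5 and < 88 → Meets

Meets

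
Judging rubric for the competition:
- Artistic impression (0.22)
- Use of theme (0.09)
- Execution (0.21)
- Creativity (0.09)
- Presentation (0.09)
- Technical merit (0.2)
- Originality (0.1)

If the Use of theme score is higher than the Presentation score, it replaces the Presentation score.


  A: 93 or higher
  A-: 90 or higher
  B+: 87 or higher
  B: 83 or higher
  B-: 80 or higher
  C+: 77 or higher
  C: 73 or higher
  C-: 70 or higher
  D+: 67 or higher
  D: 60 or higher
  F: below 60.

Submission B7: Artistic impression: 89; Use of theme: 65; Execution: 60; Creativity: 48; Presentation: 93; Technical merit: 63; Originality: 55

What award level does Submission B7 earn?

Use of theme (65) ≤ Presentation (93), so Presentation stays at 93.
Weighted total:
  Artistic impression 89 × 0.22 = 19.58
  Use of theme 65 × 0.09 = 5.85
  Execution 60 × 0.21 = 12.6
  Creativity 48 × 0.09 = 4.32
  Presentation 93 × 0.09 = 8.37
  Technical merit 63 × 0.2 = 12.6
  Originality 55 × 0.1 = 5.5
Sum = 68.82
68.82 is ≥ 67 and < 70 → D+

D+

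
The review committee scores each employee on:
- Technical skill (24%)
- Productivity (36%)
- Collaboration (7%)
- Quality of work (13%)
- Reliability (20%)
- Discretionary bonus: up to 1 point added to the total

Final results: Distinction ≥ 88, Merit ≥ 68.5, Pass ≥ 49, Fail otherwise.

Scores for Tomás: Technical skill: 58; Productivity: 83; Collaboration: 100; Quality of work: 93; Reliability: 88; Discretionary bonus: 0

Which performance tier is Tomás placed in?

Weighted total:
  Technical skill 58 × 0.24 = 13.92
  Productivity 83 × 0.36 = 29.88
  Collaboration 100 × 0.07 = 7
  Quality of work 93 × 0.13 = 12.09
  Reliability 88 × 0.2 = 17.6
Sum = 80.49
Discretionary bonus: 80.49 + 0 = 80.49
80.49 is ≥ 68.5 and < 88 → Merit

Merit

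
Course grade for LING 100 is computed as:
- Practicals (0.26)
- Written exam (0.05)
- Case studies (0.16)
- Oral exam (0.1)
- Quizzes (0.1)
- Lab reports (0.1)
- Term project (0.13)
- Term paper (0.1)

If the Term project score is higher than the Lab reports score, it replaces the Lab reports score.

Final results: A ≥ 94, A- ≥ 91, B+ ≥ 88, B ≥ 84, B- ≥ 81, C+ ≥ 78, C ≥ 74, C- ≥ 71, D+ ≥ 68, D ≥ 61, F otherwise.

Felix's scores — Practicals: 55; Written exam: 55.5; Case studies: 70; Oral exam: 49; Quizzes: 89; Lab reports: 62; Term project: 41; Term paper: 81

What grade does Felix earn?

Term project (41) ≤ Lab reports (62), so Lab reports stays at 62.
Weighted total:
  Practicals 55 × 0.26 = 14.3
  Written exam 55.5 × 0.05 = 2.775
  Case studies 70 × 0.16 = 11.2
  Oral exam 49 × 0.1 = 4.9
  Quizzes 89 × 0.1 = 8.9
  Lab reports 62 × 0.1 = 6.2
  Term project 41 × 0.13 = 5.33
  Term paper 81 × 0.1 = 8.1
Sum = 61.705
61.705 is ≥ 61 and < 68 → D

D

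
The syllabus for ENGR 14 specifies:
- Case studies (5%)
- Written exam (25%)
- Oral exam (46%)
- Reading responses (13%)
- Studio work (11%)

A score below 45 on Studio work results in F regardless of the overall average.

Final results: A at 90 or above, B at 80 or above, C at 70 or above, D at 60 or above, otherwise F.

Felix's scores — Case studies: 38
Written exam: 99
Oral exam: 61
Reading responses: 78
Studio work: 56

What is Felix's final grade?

C

Studio work score 56 ≥ 45: minimum met.
Weighted total:
  Case studies 38 × 0.05 = 1.9
  Written exam 99 × 0.25 = 24.75
  Oral exam 61 × 0.46 = 28.06
  Reading responses 78 × 0.13 = 10.14
  Studio work 56 × 0.11 = 6.16
Sum = 71.01
71.01 is ≥ 70 and < 80 → C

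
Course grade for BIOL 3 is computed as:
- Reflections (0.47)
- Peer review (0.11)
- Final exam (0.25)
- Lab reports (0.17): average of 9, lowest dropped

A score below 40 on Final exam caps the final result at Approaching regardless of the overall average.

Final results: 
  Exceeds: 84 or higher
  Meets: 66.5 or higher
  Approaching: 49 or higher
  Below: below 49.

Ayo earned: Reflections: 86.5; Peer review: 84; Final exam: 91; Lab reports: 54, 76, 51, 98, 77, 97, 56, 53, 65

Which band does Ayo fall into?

Exceeds

Lab reports: drop 51 → average of remaining 8 = 576/8 = 72
Final exam score 91 ≥ 40: minimum met.
Weighted total:
  Reflections 86.5 × 0.47 = 40.655
  Peer review 84 × 0.11 = 9.24
  Final exam 91 × 0.25 = 22.75
  Lab reports 72 × 0.17 = 12.24
Sum = 84.885
84.885 ≥ 84 → Exceeds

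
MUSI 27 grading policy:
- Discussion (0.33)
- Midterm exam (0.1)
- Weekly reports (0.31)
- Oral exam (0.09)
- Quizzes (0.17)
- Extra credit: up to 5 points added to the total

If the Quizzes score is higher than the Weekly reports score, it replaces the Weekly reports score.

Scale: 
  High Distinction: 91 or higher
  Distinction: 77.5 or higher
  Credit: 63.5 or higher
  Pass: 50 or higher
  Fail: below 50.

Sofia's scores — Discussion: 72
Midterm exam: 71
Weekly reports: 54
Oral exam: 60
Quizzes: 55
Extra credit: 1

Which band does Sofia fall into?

Credit

Quizzes (55) > Weekly reports (54), so Weekly reports counts as 55.
Weighted total:
  Discussion 72 × 0.33 = 23.76
  Midterm exam 71 × 0.1 = 7.1
  Weekly reports 55 × 0.31 = 17.05
  Oral exam 60 × 0.09 = 5.4
  Quizzes 55 × 0.17 = 9.35
Sum = 62.66
Extra credit: 62.66 + 1 = 63.66
63.66 is ≥ 63.5 and < 77.5 → Credit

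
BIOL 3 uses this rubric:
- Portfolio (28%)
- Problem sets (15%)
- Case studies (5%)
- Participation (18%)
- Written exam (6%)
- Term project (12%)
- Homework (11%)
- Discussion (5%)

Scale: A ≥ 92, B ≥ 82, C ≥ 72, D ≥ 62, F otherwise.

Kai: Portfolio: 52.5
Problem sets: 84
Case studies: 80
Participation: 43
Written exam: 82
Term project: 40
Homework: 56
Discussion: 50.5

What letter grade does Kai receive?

F

Weighted total:
  Portfolio 52.5 × 0.28 = 14.7
  Problem sets 84 × 0.15 = 12.6
  Case studies 80 × 0.05 = 4
  Participation 43 × 0.18 = 7.74
  Written exam 82 × 0.06 = 4.92
  Term project 40 × 0.12 = 4.8
  Homework 56 × 0.11 = 6.16
  Discussion 50.5 × 0.05 = 2.525
Sum = 57.445
57.445 < 62 → F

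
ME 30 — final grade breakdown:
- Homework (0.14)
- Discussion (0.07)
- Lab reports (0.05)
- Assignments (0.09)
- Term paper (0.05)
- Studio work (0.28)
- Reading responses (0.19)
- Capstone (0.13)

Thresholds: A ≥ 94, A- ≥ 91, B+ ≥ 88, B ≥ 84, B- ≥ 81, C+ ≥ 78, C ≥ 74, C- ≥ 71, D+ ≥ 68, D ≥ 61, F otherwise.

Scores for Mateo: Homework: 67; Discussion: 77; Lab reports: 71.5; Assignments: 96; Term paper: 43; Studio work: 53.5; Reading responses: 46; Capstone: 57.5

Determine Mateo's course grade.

Weighted total:
  Homework 67 × 0.14 = 9.38
  Discussion 77 × 0.07 = 5.39
  Lab reports 71.5 × 0.05 = 3.575
  Assignments 96 × 0.09 = 8.64
  Term paper 43 × 0.05 = 2.15
  Studio work 53.5 × 0.28 = 14.98
  Reading responses 46 × 0.19 = 8.74
  Capstone 57.5 × 0.13 = 7.475
Sum = 60.33
60.33 < 61 → F

F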